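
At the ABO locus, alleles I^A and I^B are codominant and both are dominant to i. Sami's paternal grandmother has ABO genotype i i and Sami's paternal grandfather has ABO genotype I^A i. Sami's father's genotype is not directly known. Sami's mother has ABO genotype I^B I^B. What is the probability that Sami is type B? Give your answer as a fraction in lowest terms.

Sami's father's ABO genotype from i i × I^A i: 1/2 I^A i, 1/2 i i.
Crossing each possibility with the mother I^B I^B and summing P(type B): 1/2·1/2 + 1/2·1 = 3/4.

3/4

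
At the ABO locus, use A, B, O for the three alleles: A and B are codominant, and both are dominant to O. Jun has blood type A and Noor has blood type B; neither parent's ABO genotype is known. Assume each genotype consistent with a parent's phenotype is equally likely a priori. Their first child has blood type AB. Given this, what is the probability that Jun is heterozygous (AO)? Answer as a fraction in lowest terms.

1/3

Possible genotypes: Jun ∈ {AA, AO}; Noor ∈ {BB, BO}.
Weight each parental genotype pair by prior × P(type-AB child):
  AA × BB: posterior weight 4/9.
  AA × BO: posterior weight 2/9.
  AO × BB: posterior weight 2/9.
  AO × BO: posterior weight 1/9.
Sum the posterior weight over pairs where Jun is AO: 1/3.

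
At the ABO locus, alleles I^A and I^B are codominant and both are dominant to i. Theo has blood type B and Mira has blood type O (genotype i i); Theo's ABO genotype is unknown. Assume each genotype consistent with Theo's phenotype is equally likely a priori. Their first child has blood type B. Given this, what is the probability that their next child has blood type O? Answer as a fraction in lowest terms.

1/6

Possible genotypes: Theo ∈ {I^B I^B, I^B i}; Mira ∈ {i i}.
Weight each parental genotype pair by prior × P(type-B child):
  I^B I^B × i i: posterior weight 2/3; P(next child type O) = 0.
  I^B i × i i: posterior weight 1/3; P(next child type O) = 1/2.
Weighted sum = 1/6.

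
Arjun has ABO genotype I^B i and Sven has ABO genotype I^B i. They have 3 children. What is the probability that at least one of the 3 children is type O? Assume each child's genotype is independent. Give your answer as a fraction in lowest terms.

ABO cross I^B i × I^B i → 1/4 O, 3/4 B.
So P(type O) = 1/4 per child.
P(none) = (3/4)^3 = 27/64; P(at least one) = 1 − 27/64 = 37/64.

37/64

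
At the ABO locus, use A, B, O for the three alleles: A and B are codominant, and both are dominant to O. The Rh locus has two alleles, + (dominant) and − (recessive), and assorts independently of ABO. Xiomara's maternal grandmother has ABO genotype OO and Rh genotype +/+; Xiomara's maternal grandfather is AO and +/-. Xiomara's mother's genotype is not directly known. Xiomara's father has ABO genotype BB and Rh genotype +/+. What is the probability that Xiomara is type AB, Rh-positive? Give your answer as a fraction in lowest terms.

1/4

Xiomara's mother's ABO genotype from OO × AO: 1/2 AO, 1/2 OO.
Crossing each possibility with the father BB and summing P(type AB): 1/2·1/2 + 1/2·0 = 1/4.
Similarly for Rh via the mother's Rh distribution: P(Rh+) = 1.
Independent loci: 1/4 × 1 = 1/4.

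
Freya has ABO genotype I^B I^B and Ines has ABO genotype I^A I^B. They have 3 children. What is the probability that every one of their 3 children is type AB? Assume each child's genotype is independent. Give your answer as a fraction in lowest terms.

ABO cross I^B I^B × I^A I^B → 1/2 B, 1/2 AB.
So P(type AB) = 1/2 per child.
All 3 independent: (1/2)^3 = 1/8.

1/8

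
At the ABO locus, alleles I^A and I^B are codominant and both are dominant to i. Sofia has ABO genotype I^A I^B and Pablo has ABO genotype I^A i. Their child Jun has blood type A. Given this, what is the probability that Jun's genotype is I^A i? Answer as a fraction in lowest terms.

1/2

Cross I^A I^B × I^A i → 1/4 I^A I^A, 1/4 I^A I^B, 1/4 I^A i, 1/4 I^B i.
Type-A genotypes among offspring: I^A I^A (1/4), I^A i (1/4); total 1/2.
P(I^A i | type A) = (1/4) / (1/2) = 1/2.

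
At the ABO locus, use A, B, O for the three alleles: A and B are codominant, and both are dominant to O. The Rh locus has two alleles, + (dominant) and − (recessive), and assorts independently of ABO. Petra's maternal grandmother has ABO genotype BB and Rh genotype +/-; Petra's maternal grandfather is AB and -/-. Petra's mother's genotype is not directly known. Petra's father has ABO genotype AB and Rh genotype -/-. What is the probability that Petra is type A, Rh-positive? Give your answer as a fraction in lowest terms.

1/32

Petra's mother's ABO genotype from BB × AB: 1/2 AB, 1/2 BB.
Crossing each possibility with the father AB and summing P(type A): 1/2·1/4 + 1/2·0 = 1/8.
Similarly for Rh via the mother's Rh distribution: P(Rh+) = 1/4.
Independent loci: 1/8 × 1/4 = 1/32.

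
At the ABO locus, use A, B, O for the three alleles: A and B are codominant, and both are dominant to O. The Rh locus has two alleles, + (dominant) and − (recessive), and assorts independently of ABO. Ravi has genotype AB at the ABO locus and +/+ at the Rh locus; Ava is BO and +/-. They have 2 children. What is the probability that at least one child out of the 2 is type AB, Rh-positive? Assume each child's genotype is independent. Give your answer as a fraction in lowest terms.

7/16

ABO cross AB × BO → 1/4 A, 1/2 B, 1/4 AB.
Rh cross +/+ × +/- → 1 Rh+; so P(type AB, Rh-positive) = 1/4 × 1 = 1/4 per child.
P(none) = (3/4)^2 = 9/16; P(at least one) = 1 − 9/16 = 7/16.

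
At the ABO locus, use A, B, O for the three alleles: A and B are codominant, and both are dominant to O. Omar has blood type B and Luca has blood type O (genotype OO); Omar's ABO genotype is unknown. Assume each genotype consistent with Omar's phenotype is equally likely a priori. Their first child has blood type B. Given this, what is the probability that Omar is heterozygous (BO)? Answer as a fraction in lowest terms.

1/3

Possible genotypes: Omar ∈ {BB, BO}; Luca ∈ {OO}.
Weight each parental genotype pair by prior × P(type-B child):
  BB × OO: posterior weight 2/3.
  BO × OO: posterior weight 1/3.
Sum the posterior weight over pairs where Omar is BO: 1/3.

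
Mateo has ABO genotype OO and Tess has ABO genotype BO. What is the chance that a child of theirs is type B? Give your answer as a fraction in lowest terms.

1/2

ABO cross OO × BO → offspring phenotypes: 1/2 O, 1/2 B.
So P(type B) = 1/2.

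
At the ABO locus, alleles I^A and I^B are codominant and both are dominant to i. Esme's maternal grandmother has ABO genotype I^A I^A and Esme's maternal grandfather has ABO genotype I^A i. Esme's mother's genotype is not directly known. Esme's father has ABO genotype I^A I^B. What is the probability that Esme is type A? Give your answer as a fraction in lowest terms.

Esme's mother's ABO genotype from I^A I^A × I^A i: 1/2 I^A I^A, 1/2 I^A i.
Crossing each possibility with the father I^A I^B and summing P(type A): 1/2·1/2 + 1/2·1/2 = 1/2.

1/2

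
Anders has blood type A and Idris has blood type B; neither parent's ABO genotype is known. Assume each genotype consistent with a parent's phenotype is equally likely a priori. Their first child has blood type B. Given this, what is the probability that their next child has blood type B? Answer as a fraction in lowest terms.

5/12

Possible genotypes: Anders ∈ {I^A I^A, I^A i}; Idris ∈ {I^B I^B, I^B i}.
Weight each parental genotype pair by prior × P(type-B child):
  I^A i × I^B I^B: posterior weight 2/3; P(next child type B) = 1/2.
  I^A i × I^B i: posterior weight 1/3; P(next child type B) = 1/4.
Weighted sum = 5/12.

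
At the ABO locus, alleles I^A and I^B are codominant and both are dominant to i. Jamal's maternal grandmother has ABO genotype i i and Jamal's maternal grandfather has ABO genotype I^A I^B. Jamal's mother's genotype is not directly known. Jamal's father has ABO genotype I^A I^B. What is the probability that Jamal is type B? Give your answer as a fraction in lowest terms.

3/8

Jamal's mother's ABO genotype from i i × I^A I^B: 1/2 I^A i, 1/2 I^B i.
Crossing each possibility with the father I^A I^B and summing P(type B): 1/2·1/4 + 1/2·1/2 = 3/8.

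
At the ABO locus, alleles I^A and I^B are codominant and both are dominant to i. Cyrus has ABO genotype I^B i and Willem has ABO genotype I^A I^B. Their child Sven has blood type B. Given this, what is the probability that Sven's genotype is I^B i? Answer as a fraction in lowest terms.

Cross I^B i × I^A I^B → 1/4 I^A I^B, 1/4 I^A i, 1/4 I^B I^B, 1/4 I^B i.
Type-B genotypes among offspring: I^B I^B (1/4), I^B i (1/4); total 1/2.
P(I^B i | type B) = (1/4) / (1/2) = 1/2.

1/2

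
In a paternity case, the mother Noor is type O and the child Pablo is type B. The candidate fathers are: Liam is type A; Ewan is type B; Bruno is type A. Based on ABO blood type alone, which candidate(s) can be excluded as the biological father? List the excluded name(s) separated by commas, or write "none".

A candidate is excluded only if no genotype consistent with his phenotype could produce a type B child with a type O mother.
Liam (type A): no genotype consistent with that phenotype can produce a type-B child with a type-O mother.
Bruno (type A): no genotype consistent with that phenotype can produce a type-B child with a type-O mother.

Liam, Bruno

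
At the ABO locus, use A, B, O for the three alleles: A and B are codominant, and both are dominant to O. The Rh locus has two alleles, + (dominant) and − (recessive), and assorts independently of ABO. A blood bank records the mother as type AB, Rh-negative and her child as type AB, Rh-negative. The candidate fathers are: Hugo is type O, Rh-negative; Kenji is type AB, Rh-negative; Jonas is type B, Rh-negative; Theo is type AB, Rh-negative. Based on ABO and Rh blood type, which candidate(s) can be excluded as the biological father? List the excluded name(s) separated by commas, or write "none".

Hugo

A candidate is excluded only if no genotype consistent with his phenotype could produce a type AB, Rh-negative child with a type AB, Rh-negative mother.
Hugo (type O, Rh-): no genotype consistent with that phenotype can produce a type-AB Rh- child with a type-AB mother.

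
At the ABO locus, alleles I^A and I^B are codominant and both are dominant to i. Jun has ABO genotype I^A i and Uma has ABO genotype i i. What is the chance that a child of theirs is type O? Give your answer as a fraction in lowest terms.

1/2

ABO cross I^A i × i i → offspring phenotypes: 1/2 O, 1/2 A.
So P(type O) = 1/2.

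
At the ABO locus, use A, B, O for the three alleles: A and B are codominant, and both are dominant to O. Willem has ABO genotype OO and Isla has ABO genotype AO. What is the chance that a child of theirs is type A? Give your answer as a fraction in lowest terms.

ABO cross OO × AO → offspring phenotypes: 1/2 O, 1/2 A.
So P(type A) = 1/2.

1/2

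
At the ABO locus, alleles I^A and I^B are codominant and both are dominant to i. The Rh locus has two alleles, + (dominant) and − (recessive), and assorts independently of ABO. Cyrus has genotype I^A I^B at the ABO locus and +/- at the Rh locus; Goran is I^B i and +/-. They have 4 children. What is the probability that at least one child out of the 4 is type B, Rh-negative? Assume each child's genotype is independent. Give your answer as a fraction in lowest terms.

1695/4096

ABO cross I^A I^B × I^B i → 1/4 A, 1/2 B, 1/4 AB.
Rh cross +/- × +/- → 3/4 Rh+, 1/4 Rh-; so P(type B, Rh-negative) = 1/2 × 1/4 = 1/8 per child.
P(none) = (7/8)^4 = 2401/4096; P(at least one) = 1 − 2401/4096 = 1695/4096.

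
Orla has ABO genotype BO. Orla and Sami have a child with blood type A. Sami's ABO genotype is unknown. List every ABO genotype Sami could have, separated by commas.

AA, AB, AO

For each candidate genotype of Sami, check whether crossing it with BO can produce every observed child phenotype.
  AA → possible child types {A, AB} ✓
  AB → possible child types {A, B, AB} ✓
  AO → possible child types {O, A, B, AB} ✓
  BB → possible child types {B} ✗
  BO → possible child types {O, B} ✗
  OO → possible child types {O, B} ✗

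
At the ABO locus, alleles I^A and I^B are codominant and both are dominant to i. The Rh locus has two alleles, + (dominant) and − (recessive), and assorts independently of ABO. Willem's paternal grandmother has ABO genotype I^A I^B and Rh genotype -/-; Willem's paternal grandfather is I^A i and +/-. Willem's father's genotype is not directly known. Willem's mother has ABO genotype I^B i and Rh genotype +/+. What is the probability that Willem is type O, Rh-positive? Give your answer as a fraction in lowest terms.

Willem's father's ABO genotype from I^A I^B × I^A i: 1/4 I^A I^A, 1/4 I^A I^B, 1/4 I^A i, 1/4 I^B i.
Crossing each possibility with the mother I^B i and summing P(type O): 1/4·0 + 1/4·0 + 1/4·1/4 + 1/4·1/4 = 1/8.
Similarly for Rh via the father's Rh distribution: P(Rh+) = 1.
Independent loci: 1/8 × 1 = 1/8.

1/8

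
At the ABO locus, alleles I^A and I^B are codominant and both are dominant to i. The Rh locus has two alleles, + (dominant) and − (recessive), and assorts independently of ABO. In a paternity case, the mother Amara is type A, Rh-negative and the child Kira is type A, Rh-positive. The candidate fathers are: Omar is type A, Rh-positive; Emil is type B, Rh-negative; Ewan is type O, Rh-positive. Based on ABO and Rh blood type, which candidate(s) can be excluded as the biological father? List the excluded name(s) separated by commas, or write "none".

Emil

A candidate is excluded only if no genotype consistent with his phenotype could produce a type A, Rh-positive child with a type A, Rh-negative mother.
Emil (type B, Rh-): no genotype consistent with that phenotype can produce a type-A Rh+ child with a type-A mother.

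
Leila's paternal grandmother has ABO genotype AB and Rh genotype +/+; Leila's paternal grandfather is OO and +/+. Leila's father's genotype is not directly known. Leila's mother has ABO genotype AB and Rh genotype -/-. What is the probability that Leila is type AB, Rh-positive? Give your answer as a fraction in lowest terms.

1/4

Leila's father's ABO genotype from AB × OO: 1/2 AO, 1/2 BO.
Crossing each possibility with the mother AB and summing P(type AB): 1/2·1/4 + 1/2·1/4 = 1/4.
Similarly for Rh via the father's Rh distribution: P(Rh+) = 1.
Independent loci: 1/4 × 1 = 1/4.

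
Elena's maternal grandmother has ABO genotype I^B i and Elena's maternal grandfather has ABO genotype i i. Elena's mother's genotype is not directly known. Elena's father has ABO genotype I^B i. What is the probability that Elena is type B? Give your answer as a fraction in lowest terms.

Elena's mother's ABO genotype from I^B i × i i: 1/2 I^B i, 1/2 i i.
Crossing each possibility with the father I^B i and summing P(type B): 1/2·3/4 + 1/2·1/2 = 5/8.

5/8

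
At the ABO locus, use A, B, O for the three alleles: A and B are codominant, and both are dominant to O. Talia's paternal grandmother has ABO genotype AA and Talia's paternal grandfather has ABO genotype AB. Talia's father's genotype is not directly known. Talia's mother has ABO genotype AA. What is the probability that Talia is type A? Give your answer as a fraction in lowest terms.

Talia's father's ABO genotype from AA × AB: 1/2 AA, 1/2 AB.
Crossing each possibility with the mother AA and summing P(type A): 1/2·1 + 1/2·1/2 = 3/4.

3/4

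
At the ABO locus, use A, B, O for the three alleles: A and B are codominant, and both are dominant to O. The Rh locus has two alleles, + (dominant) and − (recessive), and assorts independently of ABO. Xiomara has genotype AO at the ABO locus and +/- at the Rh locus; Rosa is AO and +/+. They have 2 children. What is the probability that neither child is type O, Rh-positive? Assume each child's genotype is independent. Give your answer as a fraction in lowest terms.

ABO cross AO × AO → 1/4 O, 3/4 A.
Rh cross +/- × +/+ → 1 Rh+; so P(type O, Rh-positive) = 1/4 × 1 = 1/4 per child.
P(not type O, Rh-positive) = 3/4 for one child; (3/4)^2 = 9/16.

9/16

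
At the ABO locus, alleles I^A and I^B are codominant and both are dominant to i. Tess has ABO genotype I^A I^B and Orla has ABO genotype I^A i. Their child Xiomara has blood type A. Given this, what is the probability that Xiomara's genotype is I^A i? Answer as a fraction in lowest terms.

Cross I^A I^B × I^A i → 1/4 I^A I^A, 1/4 I^A I^B, 1/4 I^A i, 1/4 I^B i.
Type-A genotypes among offspring: I^A I^A (1/4), I^A i (1/4); total 1/2.
P(I^A i | type A) = (1/4) / (1/2) = 1/2.

1/2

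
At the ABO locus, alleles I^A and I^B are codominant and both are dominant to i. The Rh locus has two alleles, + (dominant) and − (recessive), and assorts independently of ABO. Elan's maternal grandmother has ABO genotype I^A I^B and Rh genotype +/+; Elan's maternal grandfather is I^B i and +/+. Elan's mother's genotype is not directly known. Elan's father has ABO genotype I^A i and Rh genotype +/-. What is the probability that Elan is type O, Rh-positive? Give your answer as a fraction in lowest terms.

1/8

Elan's mother's ABO genotype from I^A I^B × I^B i: 1/4 I^A I^B, 1/4 I^A i, 1/4 I^B I^B, 1/4 I^B i.
Crossing each possibility with the father I^A i and summing P(type O): 1/4·0 + 1/4·1/4 + 1/4·0 + 1/4·1/4 = 1/8.
Similarly for Rh via the mother's Rh distribution: P(Rh+) = 1.
Independent loci: 1/8 × 1 = 1/8.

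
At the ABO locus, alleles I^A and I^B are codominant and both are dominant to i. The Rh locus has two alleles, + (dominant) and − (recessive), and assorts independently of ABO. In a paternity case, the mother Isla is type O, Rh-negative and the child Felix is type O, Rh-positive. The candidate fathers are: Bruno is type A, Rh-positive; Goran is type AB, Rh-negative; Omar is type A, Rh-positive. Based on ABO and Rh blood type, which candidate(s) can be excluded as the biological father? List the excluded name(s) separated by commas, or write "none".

Goran

A candidate is excluded only if no genotype consistent with his phenotype could produce a type O, Rh-positive child with a type O, Rh-negative mother.
Goran (type AB, Rh-): no genotype consistent with that phenotype can produce a type-O Rh+ child with a type-O mother.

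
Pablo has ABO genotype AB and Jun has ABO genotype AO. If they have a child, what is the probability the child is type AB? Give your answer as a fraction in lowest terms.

ABO cross AB × AO → offspring phenotypes: 1/2 A, 1/4 B, 1/4 AB.
So P(type AB) = 1/4.

1/4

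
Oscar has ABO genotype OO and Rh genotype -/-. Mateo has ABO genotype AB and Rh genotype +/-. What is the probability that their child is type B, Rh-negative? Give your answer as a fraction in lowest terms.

1/4

ABO cross OO × AB → offspring phenotypes: 1/2 A, 1/2 B.
Rh cross -/- × +/- → 1/2 Rh+, 1/2 Rh-.
Independent loci: P(type B, Rh-negative) = 1/2 × 1/2 = 1/4.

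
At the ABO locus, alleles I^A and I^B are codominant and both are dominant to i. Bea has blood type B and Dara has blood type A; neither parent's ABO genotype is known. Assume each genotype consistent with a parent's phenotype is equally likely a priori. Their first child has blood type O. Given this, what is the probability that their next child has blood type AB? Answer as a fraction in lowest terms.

Possible genotypes: Bea ∈ {I^B I^B, I^B i}; Dara ∈ {I^A I^A, I^A i}.
Weight each parental genotype pair by prior × P(type-O child):
  I^B i × I^A i: posterior weight 1; P(next child type AB) = 1/4.
Weighted sum = 1/4.

1/4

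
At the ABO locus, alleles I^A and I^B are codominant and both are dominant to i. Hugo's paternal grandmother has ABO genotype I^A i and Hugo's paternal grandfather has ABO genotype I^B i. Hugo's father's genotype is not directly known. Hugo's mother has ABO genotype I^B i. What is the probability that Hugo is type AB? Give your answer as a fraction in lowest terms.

Hugo's father's ABO genotype from I^A i × I^B i: 1/4 I^A I^B, 1/4 I^A i, 1/4 I^B i, 1/4 i i.
Crossing each possibility with the mother I^B i and summing P(type AB): 1/4·1/4 + 1/4·1/4 + 1/4·0 + 1/4·0 = 1/8.

1/8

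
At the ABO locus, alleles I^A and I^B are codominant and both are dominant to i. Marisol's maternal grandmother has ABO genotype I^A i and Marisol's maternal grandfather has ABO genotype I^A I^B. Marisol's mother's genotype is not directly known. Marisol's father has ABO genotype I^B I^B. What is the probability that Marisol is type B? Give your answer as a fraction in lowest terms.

1/2

Marisol's mother's ABO genotype from I^A i × I^A I^B: 1/4 I^A I^A, 1/4 I^A I^B, 1/4 I^A i, 1/4 I^B i.
Crossing each possibility with the father I^B I^B and summing P(type B): 1/4·0 + 1/4·1/2 + 1/4·1/2 + 1/4·1 = 1/2.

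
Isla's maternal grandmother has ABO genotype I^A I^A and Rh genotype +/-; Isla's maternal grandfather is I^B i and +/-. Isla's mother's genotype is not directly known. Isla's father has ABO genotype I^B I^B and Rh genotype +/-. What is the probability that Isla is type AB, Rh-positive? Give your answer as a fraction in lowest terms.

Isla's mother's ABO genotype from I^A I^A × I^B i: 1/2 I^A I^B, 1/2 I^A i.
Crossing each possibility with the father I^B I^B and summing P(type AB): 1/2·1/2 + 1/2·1/2 = 1/2.
Similarly for Rh via the mother's Rh distribution: P(Rh+) = 3/4.
Independent loci: 1/2 × 3/4 = 3/8.

3/8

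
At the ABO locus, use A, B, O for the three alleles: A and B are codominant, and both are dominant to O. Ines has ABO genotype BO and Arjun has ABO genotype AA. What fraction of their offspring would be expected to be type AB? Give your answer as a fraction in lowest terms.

1/2

ABO cross BO × AA → offspring phenotypes: 1/2 A, 1/2 AB.
So P(type AB) = 1/2.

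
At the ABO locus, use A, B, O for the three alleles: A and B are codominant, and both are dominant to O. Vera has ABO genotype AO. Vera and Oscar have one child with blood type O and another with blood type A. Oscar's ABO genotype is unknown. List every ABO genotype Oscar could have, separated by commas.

AO, BO, OO

For each candidate genotype of Oscar, check whether crossing it with AO can produce every observed child phenotype.
  AA → possible child types {A} ✗
  AB → possible child types {A, B, AB} ✗
  AO → possible child types {O, A} ✓
  BB → possible child types {B, AB} ✗
  BO → possible child types {O, A, B, AB} ✓
  OO → possible child types {O, A} ✓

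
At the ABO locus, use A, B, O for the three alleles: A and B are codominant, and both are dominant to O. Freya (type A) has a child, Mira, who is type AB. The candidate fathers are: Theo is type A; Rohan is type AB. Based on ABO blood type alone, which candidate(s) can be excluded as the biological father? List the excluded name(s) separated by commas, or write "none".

Theo

A candidate is excluded only if no genotype consistent with his phenotype could produce a type AB child with a type A mother.
Theo (type A): no genotype consistent with that phenotype can produce a type-AB child with a type-A mother.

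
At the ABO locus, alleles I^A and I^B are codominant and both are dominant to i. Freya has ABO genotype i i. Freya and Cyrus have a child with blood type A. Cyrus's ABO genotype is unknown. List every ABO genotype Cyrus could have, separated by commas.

For each candidate genotype of Cyrus, check whether crossing it with i i can produce every observed child phenotype.
  I^A I^A → possible child types {A} ✓
  I^A I^B → possible child types {A, B} ✓
  I^A i → possible child types {O, A} ✓
  I^B I^B → possible child types {B} ✗
  I^B i → possible child types {O, B} ✗
  i i → possible child types {O} ✗

I^A I^A, I^A I^B, I^A i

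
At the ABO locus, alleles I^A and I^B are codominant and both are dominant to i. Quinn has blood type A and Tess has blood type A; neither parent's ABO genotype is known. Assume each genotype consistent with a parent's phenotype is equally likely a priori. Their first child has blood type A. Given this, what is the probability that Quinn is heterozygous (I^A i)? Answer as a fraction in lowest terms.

7/15

Possible genotypes: Quinn ∈ {I^A I^A, I^A i}; Tess ∈ {I^A I^A, I^A i}.
Weight each parental genotype pair by prior × P(type-A child):
  I^A I^A × I^A I^A: posterior weight 4/15.
  I^A I^A × I^A i: posterior weight 4/15.
  I^A i × I^A I^A: posterior weight 4/15.
  I^A i × I^A i: posterior weight 1/5.
Sum the posterior weight over pairs where Quinn is I^A i: 7/15.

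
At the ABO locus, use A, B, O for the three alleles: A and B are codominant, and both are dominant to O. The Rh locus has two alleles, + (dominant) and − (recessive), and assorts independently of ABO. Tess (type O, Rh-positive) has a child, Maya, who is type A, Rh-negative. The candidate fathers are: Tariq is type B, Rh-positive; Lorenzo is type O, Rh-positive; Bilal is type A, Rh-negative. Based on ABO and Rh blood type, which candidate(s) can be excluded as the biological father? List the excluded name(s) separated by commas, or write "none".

Tariq, Lorenzo

A candidate is excluded only if no genotype consistent with his phenotype could produce a type A, Rh-negative child with a type O, Rh-positive mother.
Tariq (type B, Rh+): no genotype consistent with that phenotype can produce a type-A Rh- child with a type-O mother.
Lorenzo (type O, Rh+): no genotype consistent with that phenotype can produce a type-A Rh- child with a type-O mother.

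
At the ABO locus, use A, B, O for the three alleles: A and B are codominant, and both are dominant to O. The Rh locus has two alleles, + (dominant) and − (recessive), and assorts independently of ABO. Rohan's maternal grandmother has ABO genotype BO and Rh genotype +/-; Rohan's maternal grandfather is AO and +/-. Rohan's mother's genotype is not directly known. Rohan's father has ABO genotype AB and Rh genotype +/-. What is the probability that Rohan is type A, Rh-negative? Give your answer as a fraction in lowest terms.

3/32

Rohan's mother's ABO genotype from BO × AO: 1/4 AB, 1/4 AO, 1/4 BO, 1/4 OO.
Crossing each possibility with the father AB and summing P(type A): 1/4·1/4 + 1/4·1/2 + 1/4·1/4 + 1/4·1/2 = 3/8.
Similarly for Rh via the mother's Rh distribution: P(Rh-) = 1/4.
Independent loci: 3/8 × 1/4 = 3/32.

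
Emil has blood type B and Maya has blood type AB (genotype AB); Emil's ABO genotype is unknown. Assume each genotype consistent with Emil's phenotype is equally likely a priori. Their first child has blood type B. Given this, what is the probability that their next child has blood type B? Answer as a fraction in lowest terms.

1/2

Possible genotypes: Emil ∈ {BB, BO}; Maya ∈ {AB}.
Weight each parental genotype pair by prior × P(type-B child):
  BB × AB: posterior weight 1/2; P(next child type B) = 1/2.
  BO × AB: posterior weight 1/2; P(next child type B) = 1/2.
Weighted sum = 1/2.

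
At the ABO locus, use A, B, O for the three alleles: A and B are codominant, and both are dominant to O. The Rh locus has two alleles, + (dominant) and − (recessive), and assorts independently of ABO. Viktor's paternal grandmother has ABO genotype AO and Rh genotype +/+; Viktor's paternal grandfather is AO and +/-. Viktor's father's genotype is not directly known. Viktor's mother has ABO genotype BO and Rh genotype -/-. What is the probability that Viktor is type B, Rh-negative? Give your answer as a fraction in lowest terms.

Viktor's father's ABO genotype from AO × AO: 1/4 AA, 1/2 AO, 1/4 OO.
Crossing each possibility with the mother BO and summing P(type B): 1/4·0 + 1/2·1/4 + 1/4·1/2 = 1/4.
Similarly for Rh via the father's Rh distribution: P(Rh-) = 1/4.
Independent loci: 1/4 × 1/4 = 1/16.

1/16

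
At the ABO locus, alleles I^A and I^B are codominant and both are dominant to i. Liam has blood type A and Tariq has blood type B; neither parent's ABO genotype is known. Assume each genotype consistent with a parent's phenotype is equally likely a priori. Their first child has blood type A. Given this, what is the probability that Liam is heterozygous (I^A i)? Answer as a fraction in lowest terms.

Possible genotypes: Liam ∈ {I^A I^A, I^A i}; Tariq ∈ {I^B I^B, I^B i}.
Weight each parental genotype pair by prior × P(type-A child):
  I^A I^A × I^B i: posterior weight 2/3.
  I^A i × I^B i: posterior weight 1/3.
Sum the posterior weight over pairs where Liam is I^A i: 1/3.

1/3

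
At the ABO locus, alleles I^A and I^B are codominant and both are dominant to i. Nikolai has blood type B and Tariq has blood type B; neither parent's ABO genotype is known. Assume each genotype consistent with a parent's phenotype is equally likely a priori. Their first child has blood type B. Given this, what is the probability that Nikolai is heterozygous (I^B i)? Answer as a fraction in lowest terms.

7/15

Possible genotypes: Nikolai ∈ {I^B I^B, I^B i}; Tariq ∈ {I^B I^B, I^B i}.
Weight each parental genotype pair by prior × P(type-B child):
  I^B I^B × I^B I^B: posterior weight 4/15.
  I^B I^B × I^B i: posterior weight 4/15.
  I^B i × I^B I^B: posterior weight 4/15.
  I^B i × I^B i: posterior weight 1/5.
Sum the posterior weight over pairs where Nikolai is I^B i: 7/15.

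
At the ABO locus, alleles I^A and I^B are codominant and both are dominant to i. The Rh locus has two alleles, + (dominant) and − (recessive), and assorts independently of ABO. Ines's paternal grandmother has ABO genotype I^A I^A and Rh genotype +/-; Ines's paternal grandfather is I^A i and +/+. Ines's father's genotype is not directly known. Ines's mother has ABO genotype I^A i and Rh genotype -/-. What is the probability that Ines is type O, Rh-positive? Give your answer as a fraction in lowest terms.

Ines's father's ABO genotype from I^A I^A × I^A i: 1/2 I^A I^A, 1/2 I^A i.
Crossing each possibility with the mother I^A i and summing P(type O): 1/2·0 + 1/2·1/4 = 1/8.
Similarly for Rh via the father's Rh distribution: P(Rh+) = 3/4.
Independent loci: 1/8 × 3/4 = 3/32.

3/32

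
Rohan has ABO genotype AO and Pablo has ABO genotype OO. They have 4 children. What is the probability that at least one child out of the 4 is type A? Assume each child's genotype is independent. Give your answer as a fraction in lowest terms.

15/16

ABO cross AO × OO → 1/2 O, 1/2 A.
So P(type A) = 1/2 per child.
P(none) = (1/2)^4 = 1/16; P(at least one) = 1 − 1/16 = 15/16.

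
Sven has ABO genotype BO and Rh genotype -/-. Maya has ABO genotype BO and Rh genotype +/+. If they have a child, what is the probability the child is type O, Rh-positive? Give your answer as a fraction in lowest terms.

ABO cross BO × BO → offspring phenotypes: 1/4 O, 3/4 B.
Rh cross -/- × +/+ → 1 Rh+.
Independent loci: P(type O, Rh-positive) = 1/4 × 1 = 1/4.

1/4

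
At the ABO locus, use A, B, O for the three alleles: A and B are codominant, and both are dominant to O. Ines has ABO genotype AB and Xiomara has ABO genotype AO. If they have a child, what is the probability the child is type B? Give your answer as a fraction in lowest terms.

ABO cross AB × AO → offspring phenotypes: 1/2 A, 1/4 B, 1/4 AB.
So P(type B) = 1/4.

1/4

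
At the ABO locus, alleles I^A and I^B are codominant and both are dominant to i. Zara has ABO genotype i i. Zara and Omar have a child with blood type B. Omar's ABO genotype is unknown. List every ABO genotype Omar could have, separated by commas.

I^A I^B, I^B I^B, I^B i

For each candidate genotype of Omar, check whether crossing it with i i can produce every observed child phenotype.
  I^A I^A → possible child types {A} ✗
  I^A I^B → possible child types {A, B} ✓
  I^A i → possible child types {O, A} ✗
  I^B I^B → possible child types {B} ✓
  I^B i → possible child types {O, B} ✓
  i i → possible child types {O} ✗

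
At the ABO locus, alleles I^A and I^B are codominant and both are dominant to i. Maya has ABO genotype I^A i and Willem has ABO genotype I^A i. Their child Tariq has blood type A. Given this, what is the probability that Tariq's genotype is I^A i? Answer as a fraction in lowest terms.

2/3

Cross I^A i × I^A i → 1/4 I^A I^A, 1/2 I^A i, 1/4 i i.
Type-A genotypes among offspring: I^A I^A (1/4), I^A i (1/2); total 3/4.
P(I^A i | type A) = (1/2) / (3/4) = 2/3.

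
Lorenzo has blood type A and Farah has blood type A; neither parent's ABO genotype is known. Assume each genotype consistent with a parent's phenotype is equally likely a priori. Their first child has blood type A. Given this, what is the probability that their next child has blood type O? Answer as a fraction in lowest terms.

Possible genotypes: Lorenzo ∈ {I^A I^A, I^A i}; Farah ∈ {I^A I^A, I^A i}.
Weight each parental genotype pair by prior × P(type-A child):
  I^A I^A × I^A I^A: posterior weight 4/15; P(next child type O) = 0.
  I^A I^A × I^A i: posterior weight 4/15; P(next child type O) = 0.
  I^A i × I^A I^A: posterior weight 4/15; P(next child type O) = 0.
  I^A i × I^A i: posterior weight 1/5; P(next child type O) = 1/4.
Weighted sum = 1/20.

1/20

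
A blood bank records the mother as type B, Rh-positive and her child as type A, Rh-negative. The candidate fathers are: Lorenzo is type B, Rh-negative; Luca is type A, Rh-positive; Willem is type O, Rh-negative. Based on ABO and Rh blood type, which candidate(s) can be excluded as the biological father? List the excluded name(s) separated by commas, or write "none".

A candidate is excluded only if no genotype consistent with his phenotype could produce a type A, Rh-negative child with a type B, Rh-positive mother.
Lorenzo (type B, Rh-): no genotype consistent with that phenotype can produce a type-A Rh- child with a type-B mother.
Willem (type O, Rh-): no genotype consistent with that phenotype can produce a type-A Rh- child with a type-B mother.

Lorenzo, Willem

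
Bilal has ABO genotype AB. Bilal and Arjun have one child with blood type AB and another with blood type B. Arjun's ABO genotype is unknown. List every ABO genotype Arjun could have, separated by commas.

For each candidate genotype of Arjun, check whether crossing it with AB can produce every observed child phenotype.
  AA → possible child types {A, AB} ✗
  AB → possible child types {A, B, AB} ✓
  AO → possible child types {A, B, AB} ✓
  BB → possible child types {B, AB} ✓
  BO → possible child types {A, B, AB} ✓
  OO → possible child types {A, B} ✗

AB, AO, BB, BO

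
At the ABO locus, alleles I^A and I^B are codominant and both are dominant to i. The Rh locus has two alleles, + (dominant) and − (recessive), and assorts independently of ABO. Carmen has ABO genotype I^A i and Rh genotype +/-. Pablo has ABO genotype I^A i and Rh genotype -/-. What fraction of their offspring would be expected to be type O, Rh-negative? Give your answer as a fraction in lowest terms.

ABO cross I^A i × I^A i → offspring phenotypes: 1/4 O, 3/4 A.
Rh cross +/- × -/- → 1/2 Rh+, 1/2 Rh-.
Independent loci: P(type O, Rh-negative) = 1/4 × 1/2 = 1/8.

1/8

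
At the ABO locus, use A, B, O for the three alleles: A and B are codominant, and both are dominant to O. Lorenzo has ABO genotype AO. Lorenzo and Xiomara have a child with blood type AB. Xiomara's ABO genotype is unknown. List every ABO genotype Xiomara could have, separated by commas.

AB, BB, BO

For each candidate genotype of Xiomara, check whether crossing it with AO can produce every observed child phenotype.
  AA → possible child types {A} ✗
  AB → possible child types {A, B, AB} ✓
  AO → possible child types {O, A} ✗
  BB → possible child types {B, AB} ✓
  BO → possible child types {O, A, B, AB} ✓
  OO → possible child types {O, A} ✗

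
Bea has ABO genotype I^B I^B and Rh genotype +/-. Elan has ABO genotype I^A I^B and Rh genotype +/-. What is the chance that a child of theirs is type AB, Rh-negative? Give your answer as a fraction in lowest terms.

1/8

ABO cross I^B I^B × I^A I^B → offspring phenotypes: 1/2 B, 1/2 AB.
Rh cross +/- × +/- → 3/4 Rh+, 1/4 Rh-.
Independent loci: P(type AB, Rh-negative) = 1/2 × 1/4 = 1/8.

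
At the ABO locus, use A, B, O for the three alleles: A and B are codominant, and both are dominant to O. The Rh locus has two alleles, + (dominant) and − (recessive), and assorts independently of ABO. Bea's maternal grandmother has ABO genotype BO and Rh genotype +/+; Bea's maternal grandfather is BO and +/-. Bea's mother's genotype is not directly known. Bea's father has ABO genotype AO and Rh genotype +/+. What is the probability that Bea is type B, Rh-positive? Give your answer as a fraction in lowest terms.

1/4

Bea's mother's ABO genotype from BO × BO: 1/4 BB, 1/2 BO, 1/4 OO.
Crossing each possibility with the father AO and summing P(type B): 1/4·1/2 + 1/2·1/4 + 1/4·0 = 1/4.
Similarly for Rh via the mother's Rh distribution: P(Rh+) = 1.
Independent loci: 1/4 × 1 = 1/4.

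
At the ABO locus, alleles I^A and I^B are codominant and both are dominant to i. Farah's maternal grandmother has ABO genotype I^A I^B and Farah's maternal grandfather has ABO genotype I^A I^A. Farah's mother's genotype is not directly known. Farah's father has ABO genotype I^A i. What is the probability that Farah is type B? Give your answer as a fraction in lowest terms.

1/8

Farah's mother's ABO genotype from I^A I^B × I^A I^A: 1/2 I^A I^A, 1/2 I^A I^B.
Crossing each possibility with the father I^A i and summing P(type B): 1/2·0 + 1/2·1/4 = 1/8.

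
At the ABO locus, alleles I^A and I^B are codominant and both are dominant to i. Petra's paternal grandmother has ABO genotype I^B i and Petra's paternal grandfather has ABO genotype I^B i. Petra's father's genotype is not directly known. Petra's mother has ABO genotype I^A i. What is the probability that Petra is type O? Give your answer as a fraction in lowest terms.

1/4

Petra's father's ABO genotype from I^B i × I^B i: 1/4 I^B I^B, 1/2 I^B i, 1/4 i i.
Crossing each possibility with the mother I^A i and summing P(type O): 1/4·0 + 1/2·1/4 + 1/4·1/2 = 1/4.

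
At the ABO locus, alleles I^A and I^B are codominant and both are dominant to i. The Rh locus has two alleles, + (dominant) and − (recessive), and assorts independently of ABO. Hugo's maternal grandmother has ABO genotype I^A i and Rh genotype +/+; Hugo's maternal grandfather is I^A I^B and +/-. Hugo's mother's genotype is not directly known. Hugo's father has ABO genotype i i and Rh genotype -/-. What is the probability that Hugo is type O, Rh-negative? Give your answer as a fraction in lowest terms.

1/16

Hugo's mother's ABO genotype from I^A i × I^A I^B: 1/4 I^A I^A, 1/4 I^A I^B, 1/4 I^A i, 1/4 I^B i.
Crossing each possibility with the father i i and summing P(type O): 1/4·0 + 1/4·0 + 1/4·1/2 + 1/4·1/2 = 1/4.
Similarly for Rh via the mother's Rh distribution: P(Rh-) = 1/4.
Independent loci: 1/4 × 1/4 = 1/16.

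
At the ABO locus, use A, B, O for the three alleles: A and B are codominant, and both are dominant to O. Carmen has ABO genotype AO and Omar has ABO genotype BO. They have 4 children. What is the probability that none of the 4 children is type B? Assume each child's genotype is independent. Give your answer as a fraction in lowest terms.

81/256

ABO cross AO × BO → 1/4 O, 1/4 A, 1/4 B, 1/4 AB.
So P(type B) = 1/4 per child.
P(not type B) = 3/4 for one child; (3/4)^4 = 81/256.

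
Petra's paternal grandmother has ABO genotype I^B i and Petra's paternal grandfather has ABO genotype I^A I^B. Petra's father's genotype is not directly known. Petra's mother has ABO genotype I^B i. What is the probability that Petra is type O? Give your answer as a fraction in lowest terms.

Petra's father's ABO genotype from I^B i × I^A I^B: 1/4 I^A I^B, 1/4 I^A i, 1/4 I^B I^B, 1/4 I^B i.
Crossing each possibility with the mother I^B i and summing P(type O): 1/4·0 + 1/4·1/4 + 1/4·0 + 1/4·1/4 = 1/8.

1/8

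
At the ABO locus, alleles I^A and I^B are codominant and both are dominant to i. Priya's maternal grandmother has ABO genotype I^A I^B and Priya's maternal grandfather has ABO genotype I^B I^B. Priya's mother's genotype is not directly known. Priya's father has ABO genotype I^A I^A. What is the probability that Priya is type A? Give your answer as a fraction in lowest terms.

Priya's mother's ABO genotype from I^A I^B × I^B I^B: 1/2 I^A I^B, 1/2 I^B I^B.
Crossing each possibility with the father I^A I^A and summing P(type A): 1/2·1/2 + 1/2·0 = 1/4.

1/4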